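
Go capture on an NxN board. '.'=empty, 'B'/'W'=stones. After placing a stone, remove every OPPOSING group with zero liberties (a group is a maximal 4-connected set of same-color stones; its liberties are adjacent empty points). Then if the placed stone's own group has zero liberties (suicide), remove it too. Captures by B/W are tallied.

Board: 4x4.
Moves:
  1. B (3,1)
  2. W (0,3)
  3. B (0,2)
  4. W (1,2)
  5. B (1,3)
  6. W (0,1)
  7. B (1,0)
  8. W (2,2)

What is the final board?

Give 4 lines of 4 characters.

Move 1: B@(3,1) -> caps B=0 W=0
Move 2: W@(0,3) -> caps B=0 W=0
Move 3: B@(0,2) -> caps B=0 W=0
Move 4: W@(1,2) -> caps B=0 W=0
Move 5: B@(1,3) -> caps B=1 W=0
Move 6: W@(0,1) -> caps B=1 W=0
Move 7: B@(1,0) -> caps B=1 W=0
Move 8: W@(2,2) -> caps B=1 W=0

Answer: .WB.
B.WB
..W.
.B..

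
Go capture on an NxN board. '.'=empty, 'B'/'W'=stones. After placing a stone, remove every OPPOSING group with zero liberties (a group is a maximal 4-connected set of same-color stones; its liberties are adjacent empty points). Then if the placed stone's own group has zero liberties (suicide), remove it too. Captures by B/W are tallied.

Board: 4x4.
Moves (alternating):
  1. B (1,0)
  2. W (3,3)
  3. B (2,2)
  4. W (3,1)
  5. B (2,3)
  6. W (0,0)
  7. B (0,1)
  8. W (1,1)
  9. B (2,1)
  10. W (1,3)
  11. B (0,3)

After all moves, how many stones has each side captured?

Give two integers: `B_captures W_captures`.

Move 1: B@(1,0) -> caps B=0 W=0
Move 2: W@(3,3) -> caps B=0 W=0
Move 3: B@(2,2) -> caps B=0 W=0
Move 4: W@(3,1) -> caps B=0 W=0
Move 5: B@(2,3) -> caps B=0 W=0
Move 6: W@(0,0) -> caps B=0 W=0
Move 7: B@(0,1) -> caps B=1 W=0
Move 8: W@(1,1) -> caps B=1 W=0
Move 9: B@(2,1) -> caps B=1 W=0
Move 10: W@(1,3) -> caps B=1 W=0
Move 11: B@(0,3) -> caps B=1 W=0

Answer: 1 0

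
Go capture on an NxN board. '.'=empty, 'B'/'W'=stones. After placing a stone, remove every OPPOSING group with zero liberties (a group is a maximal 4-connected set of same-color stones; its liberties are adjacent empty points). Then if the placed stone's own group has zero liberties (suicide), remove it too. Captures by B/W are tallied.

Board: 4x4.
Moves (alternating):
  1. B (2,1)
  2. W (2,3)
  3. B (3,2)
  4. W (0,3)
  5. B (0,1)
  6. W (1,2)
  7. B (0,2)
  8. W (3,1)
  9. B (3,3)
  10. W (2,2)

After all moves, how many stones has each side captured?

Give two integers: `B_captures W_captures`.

Answer: 0 2

Derivation:
Move 1: B@(2,1) -> caps B=0 W=0
Move 2: W@(2,3) -> caps B=0 W=0
Move 3: B@(3,2) -> caps B=0 W=0
Move 4: W@(0,3) -> caps B=0 W=0
Move 5: B@(0,1) -> caps B=0 W=0
Move 6: W@(1,2) -> caps B=0 W=0
Move 7: B@(0,2) -> caps B=0 W=0
Move 8: W@(3,1) -> caps B=0 W=0
Move 9: B@(3,3) -> caps B=0 W=0
Move 10: W@(2,2) -> caps B=0 W=2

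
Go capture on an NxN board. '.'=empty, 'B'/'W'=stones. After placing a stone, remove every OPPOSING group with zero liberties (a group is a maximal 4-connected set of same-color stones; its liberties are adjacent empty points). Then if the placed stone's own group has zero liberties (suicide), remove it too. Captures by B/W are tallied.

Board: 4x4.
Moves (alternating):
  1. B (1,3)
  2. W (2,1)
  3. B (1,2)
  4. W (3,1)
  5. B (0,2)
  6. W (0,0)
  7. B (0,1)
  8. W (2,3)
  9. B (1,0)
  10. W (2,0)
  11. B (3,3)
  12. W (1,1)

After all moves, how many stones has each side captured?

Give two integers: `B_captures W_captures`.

Move 1: B@(1,3) -> caps B=0 W=0
Move 2: W@(2,1) -> caps B=0 W=0
Move 3: B@(1,2) -> caps B=0 W=0
Move 4: W@(3,1) -> caps B=0 W=0
Move 5: B@(0,2) -> caps B=0 W=0
Move 6: W@(0,0) -> caps B=0 W=0
Move 7: B@(0,1) -> caps B=0 W=0
Move 8: W@(2,3) -> caps B=0 W=0
Move 9: B@(1,0) -> caps B=1 W=0
Move 10: W@(2,0) -> caps B=1 W=0
Move 11: B@(3,3) -> caps B=1 W=0
Move 12: W@(1,1) -> caps B=1 W=0

Answer: 1 0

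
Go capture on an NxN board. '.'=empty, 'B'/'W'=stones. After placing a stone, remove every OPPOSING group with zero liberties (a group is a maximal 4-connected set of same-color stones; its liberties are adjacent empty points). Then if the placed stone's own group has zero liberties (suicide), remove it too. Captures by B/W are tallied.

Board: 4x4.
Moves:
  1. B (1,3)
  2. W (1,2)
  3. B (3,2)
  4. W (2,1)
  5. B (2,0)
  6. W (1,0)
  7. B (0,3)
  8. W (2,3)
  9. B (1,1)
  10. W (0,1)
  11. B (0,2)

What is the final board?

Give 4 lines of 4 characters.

Move 1: B@(1,3) -> caps B=0 W=0
Move 2: W@(1,2) -> caps B=0 W=0
Move 3: B@(3,2) -> caps B=0 W=0
Move 4: W@(2,1) -> caps B=0 W=0
Move 5: B@(2,0) -> caps B=0 W=0
Move 6: W@(1,0) -> caps B=0 W=0
Move 7: B@(0,3) -> caps B=0 W=0
Move 8: W@(2,3) -> caps B=0 W=0
Move 9: B@(1,1) -> caps B=0 W=0
Move 10: W@(0,1) -> caps B=0 W=1
Move 11: B@(0,2) -> caps B=0 W=1

Answer: .W..
W.W.
BW.W
..B.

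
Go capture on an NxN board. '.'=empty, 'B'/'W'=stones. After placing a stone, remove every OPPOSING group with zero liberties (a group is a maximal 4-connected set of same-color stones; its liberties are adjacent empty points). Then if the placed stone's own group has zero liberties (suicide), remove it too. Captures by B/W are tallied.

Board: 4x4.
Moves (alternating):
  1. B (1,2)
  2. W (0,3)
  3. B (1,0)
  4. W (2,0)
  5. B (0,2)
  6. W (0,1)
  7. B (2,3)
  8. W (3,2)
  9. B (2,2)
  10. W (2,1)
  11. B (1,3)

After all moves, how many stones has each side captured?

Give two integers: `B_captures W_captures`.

Move 1: B@(1,2) -> caps B=0 W=0
Move 2: W@(0,3) -> caps B=0 W=0
Move 3: B@(1,0) -> caps B=0 W=0
Move 4: W@(2,0) -> caps B=0 W=0
Move 5: B@(0,2) -> caps B=0 W=0
Move 6: W@(0,1) -> caps B=0 W=0
Move 7: B@(2,3) -> caps B=0 W=0
Move 8: W@(3,2) -> caps B=0 W=0
Move 9: B@(2,2) -> caps B=0 W=0
Move 10: W@(2,1) -> caps B=0 W=0
Move 11: B@(1,3) -> caps B=1 W=0

Answer: 1 0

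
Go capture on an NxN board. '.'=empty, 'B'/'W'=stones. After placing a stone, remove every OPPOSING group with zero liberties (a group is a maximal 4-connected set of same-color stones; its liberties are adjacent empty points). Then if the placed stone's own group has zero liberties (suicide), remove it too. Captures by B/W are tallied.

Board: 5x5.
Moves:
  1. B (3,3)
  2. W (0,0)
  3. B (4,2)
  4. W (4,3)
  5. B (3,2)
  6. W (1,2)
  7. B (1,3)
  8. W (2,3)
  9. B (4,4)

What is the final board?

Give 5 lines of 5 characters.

Answer: W....
..WB.
...W.
..BB.
..B.B

Derivation:
Move 1: B@(3,3) -> caps B=0 W=0
Move 2: W@(0,0) -> caps B=0 W=0
Move 3: B@(4,2) -> caps B=0 W=0
Move 4: W@(4,3) -> caps B=0 W=0
Move 5: B@(3,2) -> caps B=0 W=0
Move 6: W@(1,2) -> caps B=0 W=0
Move 7: B@(1,3) -> caps B=0 W=0
Move 8: W@(2,3) -> caps B=0 W=0
Move 9: B@(4,4) -> caps B=1 W=0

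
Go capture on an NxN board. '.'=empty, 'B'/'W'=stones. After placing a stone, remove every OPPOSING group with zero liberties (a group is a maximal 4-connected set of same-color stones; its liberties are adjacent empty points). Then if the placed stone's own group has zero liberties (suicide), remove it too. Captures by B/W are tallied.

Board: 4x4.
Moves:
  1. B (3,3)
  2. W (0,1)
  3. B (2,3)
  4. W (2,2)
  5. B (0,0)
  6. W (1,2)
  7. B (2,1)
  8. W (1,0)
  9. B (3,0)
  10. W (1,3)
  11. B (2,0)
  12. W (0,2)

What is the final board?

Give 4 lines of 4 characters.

Move 1: B@(3,3) -> caps B=0 W=0
Move 2: W@(0,1) -> caps B=0 W=0
Move 3: B@(2,3) -> caps B=0 W=0
Move 4: W@(2,2) -> caps B=0 W=0
Move 5: B@(0,0) -> caps B=0 W=0
Move 6: W@(1,2) -> caps B=0 W=0
Move 7: B@(2,1) -> caps B=0 W=0
Move 8: W@(1,0) -> caps B=0 W=1
Move 9: B@(3,0) -> caps B=0 W=1
Move 10: W@(1,3) -> caps B=0 W=1
Move 11: B@(2,0) -> caps B=0 W=1
Move 12: W@(0,2) -> caps B=0 W=1

Answer: .WW.
W.WW
BBWB
B..B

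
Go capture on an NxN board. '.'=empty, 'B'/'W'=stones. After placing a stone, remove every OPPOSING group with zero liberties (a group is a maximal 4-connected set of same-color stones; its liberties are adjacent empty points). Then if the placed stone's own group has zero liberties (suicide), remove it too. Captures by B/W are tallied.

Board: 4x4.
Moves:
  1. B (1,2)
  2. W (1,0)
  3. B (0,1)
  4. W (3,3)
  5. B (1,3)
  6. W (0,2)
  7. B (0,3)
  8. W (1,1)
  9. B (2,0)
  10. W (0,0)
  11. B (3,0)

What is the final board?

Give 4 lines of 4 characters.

Answer: WB.B
WWBB
B...
B..W

Derivation:
Move 1: B@(1,2) -> caps B=0 W=0
Move 2: W@(1,0) -> caps B=0 W=0
Move 3: B@(0,1) -> caps B=0 W=0
Move 4: W@(3,3) -> caps B=0 W=0
Move 5: B@(1,3) -> caps B=0 W=0
Move 6: W@(0,2) -> caps B=0 W=0
Move 7: B@(0,3) -> caps B=1 W=0
Move 8: W@(1,1) -> caps B=1 W=0
Move 9: B@(2,0) -> caps B=1 W=0
Move 10: W@(0,0) -> caps B=1 W=0
Move 11: B@(3,0) -> caps B=1 W=0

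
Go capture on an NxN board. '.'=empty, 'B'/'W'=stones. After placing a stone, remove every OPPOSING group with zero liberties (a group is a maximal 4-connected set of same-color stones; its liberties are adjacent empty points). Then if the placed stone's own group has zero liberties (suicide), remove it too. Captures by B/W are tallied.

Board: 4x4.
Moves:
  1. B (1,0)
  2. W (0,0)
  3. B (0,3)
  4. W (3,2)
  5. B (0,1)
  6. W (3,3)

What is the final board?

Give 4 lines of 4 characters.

Move 1: B@(1,0) -> caps B=0 W=0
Move 2: W@(0,0) -> caps B=0 W=0
Move 3: B@(0,3) -> caps B=0 W=0
Move 4: W@(3,2) -> caps B=0 W=0
Move 5: B@(0,1) -> caps B=1 W=0
Move 6: W@(3,3) -> caps B=1 W=0

Answer: .B.B
B...
....
..WW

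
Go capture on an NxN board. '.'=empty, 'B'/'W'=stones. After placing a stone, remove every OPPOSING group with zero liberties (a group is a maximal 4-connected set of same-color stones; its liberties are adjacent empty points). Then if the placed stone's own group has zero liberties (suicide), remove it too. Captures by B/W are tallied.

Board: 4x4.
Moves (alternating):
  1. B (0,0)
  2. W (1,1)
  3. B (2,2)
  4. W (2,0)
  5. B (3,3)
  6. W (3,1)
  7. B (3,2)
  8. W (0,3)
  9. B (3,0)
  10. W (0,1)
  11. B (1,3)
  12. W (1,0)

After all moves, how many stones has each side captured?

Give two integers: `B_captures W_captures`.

Answer: 0 1

Derivation:
Move 1: B@(0,0) -> caps B=0 W=0
Move 2: W@(1,1) -> caps B=0 W=0
Move 3: B@(2,2) -> caps B=0 W=0
Move 4: W@(2,0) -> caps B=0 W=0
Move 5: B@(3,3) -> caps B=0 W=0
Move 6: W@(3,1) -> caps B=0 W=0
Move 7: B@(3,2) -> caps B=0 W=0
Move 8: W@(0,3) -> caps B=0 W=0
Move 9: B@(3,0) -> caps B=0 W=0
Move 10: W@(0,1) -> caps B=0 W=0
Move 11: B@(1,3) -> caps B=0 W=0
Move 12: W@(1,0) -> caps B=0 W=1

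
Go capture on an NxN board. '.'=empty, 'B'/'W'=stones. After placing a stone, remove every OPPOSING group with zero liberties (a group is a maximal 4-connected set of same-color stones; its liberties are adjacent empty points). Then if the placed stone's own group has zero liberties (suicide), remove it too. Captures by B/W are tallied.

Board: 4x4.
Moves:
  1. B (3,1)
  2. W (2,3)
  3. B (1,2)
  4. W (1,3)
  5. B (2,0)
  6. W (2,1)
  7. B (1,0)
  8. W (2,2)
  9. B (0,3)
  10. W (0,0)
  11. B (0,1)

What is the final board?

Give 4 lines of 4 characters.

Move 1: B@(3,1) -> caps B=0 W=0
Move 2: W@(2,3) -> caps B=0 W=0
Move 3: B@(1,2) -> caps B=0 W=0
Move 4: W@(1,3) -> caps B=0 W=0
Move 5: B@(2,0) -> caps B=0 W=0
Move 6: W@(2,1) -> caps B=0 W=0
Move 7: B@(1,0) -> caps B=0 W=0
Move 8: W@(2,2) -> caps B=0 W=0
Move 9: B@(0,3) -> caps B=0 W=0
Move 10: W@(0,0) -> caps B=0 W=0
Move 11: B@(0,1) -> caps B=1 W=0

Answer: .B.B
B.BW
BWWW
.B..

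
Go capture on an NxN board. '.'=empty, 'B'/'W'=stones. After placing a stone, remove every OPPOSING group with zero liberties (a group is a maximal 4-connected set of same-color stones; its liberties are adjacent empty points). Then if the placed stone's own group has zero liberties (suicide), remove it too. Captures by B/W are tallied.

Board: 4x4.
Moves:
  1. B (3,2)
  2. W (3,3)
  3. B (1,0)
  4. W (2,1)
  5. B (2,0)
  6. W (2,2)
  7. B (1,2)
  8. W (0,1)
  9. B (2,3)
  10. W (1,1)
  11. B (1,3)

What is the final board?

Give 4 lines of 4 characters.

Move 1: B@(3,2) -> caps B=0 W=0
Move 2: W@(3,3) -> caps B=0 W=0
Move 3: B@(1,0) -> caps B=0 W=0
Move 4: W@(2,1) -> caps B=0 W=0
Move 5: B@(2,0) -> caps B=0 W=0
Move 6: W@(2,2) -> caps B=0 W=0
Move 7: B@(1,2) -> caps B=0 W=0
Move 8: W@(0,1) -> caps B=0 W=0
Move 9: B@(2,3) -> caps B=1 W=0
Move 10: W@(1,1) -> caps B=1 W=0
Move 11: B@(1,3) -> caps B=1 W=0

Answer: .W..
BWBB
BWWB
..B.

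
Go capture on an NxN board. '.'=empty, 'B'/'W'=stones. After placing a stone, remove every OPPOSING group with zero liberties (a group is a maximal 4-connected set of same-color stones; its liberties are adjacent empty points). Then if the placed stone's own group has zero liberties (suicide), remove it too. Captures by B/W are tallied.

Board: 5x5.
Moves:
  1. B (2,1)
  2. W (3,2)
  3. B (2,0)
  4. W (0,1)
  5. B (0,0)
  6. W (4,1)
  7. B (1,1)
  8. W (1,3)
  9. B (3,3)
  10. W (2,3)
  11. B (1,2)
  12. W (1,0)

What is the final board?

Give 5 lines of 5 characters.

Move 1: B@(2,1) -> caps B=0 W=0
Move 2: W@(3,2) -> caps B=0 W=0
Move 3: B@(2,0) -> caps B=0 W=0
Move 4: W@(0,1) -> caps B=0 W=0
Move 5: B@(0,0) -> caps B=0 W=0
Move 6: W@(4,1) -> caps B=0 W=0
Move 7: B@(1,1) -> caps B=0 W=0
Move 8: W@(1,3) -> caps B=0 W=0
Move 9: B@(3,3) -> caps B=0 W=0
Move 10: W@(2,3) -> caps B=0 W=0
Move 11: B@(1,2) -> caps B=0 W=0
Move 12: W@(1,0) -> caps B=0 W=1

Answer: .W...
WBBW.
BB.W.
..WB.
.W...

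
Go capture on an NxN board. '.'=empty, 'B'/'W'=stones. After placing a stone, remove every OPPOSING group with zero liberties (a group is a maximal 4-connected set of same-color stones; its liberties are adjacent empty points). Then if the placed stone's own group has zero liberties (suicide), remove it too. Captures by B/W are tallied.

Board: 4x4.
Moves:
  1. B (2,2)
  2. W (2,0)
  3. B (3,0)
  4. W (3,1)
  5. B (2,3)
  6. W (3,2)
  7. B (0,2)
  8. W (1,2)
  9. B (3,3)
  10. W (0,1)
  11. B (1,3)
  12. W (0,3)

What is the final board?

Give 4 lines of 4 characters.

Move 1: B@(2,2) -> caps B=0 W=0
Move 2: W@(2,0) -> caps B=0 W=0
Move 3: B@(3,0) -> caps B=0 W=0
Move 4: W@(3,1) -> caps B=0 W=1
Move 5: B@(2,3) -> caps B=0 W=1
Move 6: W@(3,2) -> caps B=0 W=1
Move 7: B@(0,2) -> caps B=0 W=1
Move 8: W@(1,2) -> caps B=0 W=1
Move 9: B@(3,3) -> caps B=0 W=1
Move 10: W@(0,1) -> caps B=0 W=1
Move 11: B@(1,3) -> caps B=0 W=1
Move 12: W@(0,3) -> caps B=0 W=2

Answer: .W.W
..WB
W.BB
.WWB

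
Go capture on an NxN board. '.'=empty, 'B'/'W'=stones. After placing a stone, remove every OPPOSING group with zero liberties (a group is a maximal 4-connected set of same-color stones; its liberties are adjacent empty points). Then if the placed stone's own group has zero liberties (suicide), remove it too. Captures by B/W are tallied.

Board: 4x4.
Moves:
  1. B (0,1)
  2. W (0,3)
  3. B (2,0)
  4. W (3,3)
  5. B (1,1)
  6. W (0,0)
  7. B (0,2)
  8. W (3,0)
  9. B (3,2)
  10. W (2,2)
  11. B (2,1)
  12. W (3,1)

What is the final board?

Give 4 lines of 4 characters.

Answer: WBBW
.B..
BBW.
WW.W

Derivation:
Move 1: B@(0,1) -> caps B=0 W=0
Move 2: W@(0,3) -> caps B=0 W=0
Move 3: B@(2,0) -> caps B=0 W=0
Move 4: W@(3,3) -> caps B=0 W=0
Move 5: B@(1,1) -> caps B=0 W=0
Move 6: W@(0,0) -> caps B=0 W=0
Move 7: B@(0,2) -> caps B=0 W=0
Move 8: W@(3,0) -> caps B=0 W=0
Move 9: B@(3,2) -> caps B=0 W=0
Move 10: W@(2,2) -> caps B=0 W=0
Move 11: B@(2,1) -> caps B=0 W=0
Move 12: W@(3,1) -> caps B=0 W=1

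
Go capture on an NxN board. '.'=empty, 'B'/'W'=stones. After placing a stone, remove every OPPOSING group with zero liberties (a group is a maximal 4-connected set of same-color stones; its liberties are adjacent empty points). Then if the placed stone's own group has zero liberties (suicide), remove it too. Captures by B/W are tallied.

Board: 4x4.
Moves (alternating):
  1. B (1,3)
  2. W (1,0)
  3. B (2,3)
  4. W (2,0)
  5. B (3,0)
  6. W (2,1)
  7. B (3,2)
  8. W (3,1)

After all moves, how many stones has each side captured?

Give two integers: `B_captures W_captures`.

Answer: 0 1

Derivation:
Move 1: B@(1,3) -> caps B=0 W=0
Move 2: W@(1,0) -> caps B=0 W=0
Move 3: B@(2,3) -> caps B=0 W=0
Move 4: W@(2,0) -> caps B=0 W=0
Move 5: B@(3,0) -> caps B=0 W=0
Move 6: W@(2,1) -> caps B=0 W=0
Move 7: B@(3,2) -> caps B=0 W=0
Move 8: W@(3,1) -> caps B=0 W=1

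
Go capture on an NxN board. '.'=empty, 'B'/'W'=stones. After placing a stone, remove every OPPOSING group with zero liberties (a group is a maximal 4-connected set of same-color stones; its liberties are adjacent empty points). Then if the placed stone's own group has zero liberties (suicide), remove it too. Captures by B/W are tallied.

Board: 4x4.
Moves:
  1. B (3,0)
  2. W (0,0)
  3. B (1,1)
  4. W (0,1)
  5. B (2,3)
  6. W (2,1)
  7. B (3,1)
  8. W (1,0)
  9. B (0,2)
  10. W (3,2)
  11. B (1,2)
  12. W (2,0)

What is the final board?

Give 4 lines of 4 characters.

Answer: WWB.
WBB.
WW.B
..W.

Derivation:
Move 1: B@(3,0) -> caps B=0 W=0
Move 2: W@(0,0) -> caps B=0 W=0
Move 3: B@(1,1) -> caps B=0 W=0
Move 4: W@(0,1) -> caps B=0 W=0
Move 5: B@(2,3) -> caps B=0 W=0
Move 6: W@(2,1) -> caps B=0 W=0
Move 7: B@(3,1) -> caps B=0 W=0
Move 8: W@(1,0) -> caps B=0 W=0
Move 9: B@(0,2) -> caps B=0 W=0
Move 10: W@(3,2) -> caps B=0 W=0
Move 11: B@(1,2) -> caps B=0 W=0
Move 12: W@(2,0) -> caps B=0 W=2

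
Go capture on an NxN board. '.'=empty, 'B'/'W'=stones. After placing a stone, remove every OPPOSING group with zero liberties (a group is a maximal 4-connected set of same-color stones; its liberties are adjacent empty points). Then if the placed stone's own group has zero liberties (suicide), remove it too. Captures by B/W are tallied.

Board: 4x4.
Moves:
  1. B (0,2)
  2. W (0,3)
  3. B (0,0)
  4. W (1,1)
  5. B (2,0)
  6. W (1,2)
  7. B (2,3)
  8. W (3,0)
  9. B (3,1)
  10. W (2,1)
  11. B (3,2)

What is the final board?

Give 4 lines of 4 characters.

Move 1: B@(0,2) -> caps B=0 W=0
Move 2: W@(0,3) -> caps B=0 W=0
Move 3: B@(0,0) -> caps B=0 W=0
Move 4: W@(1,1) -> caps B=0 W=0
Move 5: B@(2,0) -> caps B=0 W=0
Move 6: W@(1,2) -> caps B=0 W=0
Move 7: B@(2,3) -> caps B=0 W=0
Move 8: W@(3,0) -> caps B=0 W=0
Move 9: B@(3,1) -> caps B=1 W=0
Move 10: W@(2,1) -> caps B=1 W=0
Move 11: B@(3,2) -> caps B=1 W=0

Answer: B.BW
.WW.
BW.B
.BB.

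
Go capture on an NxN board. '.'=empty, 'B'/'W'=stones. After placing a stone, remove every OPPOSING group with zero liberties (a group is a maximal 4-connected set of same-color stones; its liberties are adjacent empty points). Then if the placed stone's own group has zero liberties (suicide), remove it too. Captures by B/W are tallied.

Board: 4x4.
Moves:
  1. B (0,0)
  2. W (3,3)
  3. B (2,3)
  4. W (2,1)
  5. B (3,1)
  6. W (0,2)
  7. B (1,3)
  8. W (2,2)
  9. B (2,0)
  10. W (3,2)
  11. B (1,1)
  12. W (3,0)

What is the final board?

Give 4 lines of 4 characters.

Move 1: B@(0,0) -> caps B=0 W=0
Move 2: W@(3,3) -> caps B=0 W=0
Move 3: B@(2,3) -> caps B=0 W=0
Move 4: W@(2,1) -> caps B=0 W=0
Move 5: B@(3,1) -> caps B=0 W=0
Move 6: W@(0,2) -> caps B=0 W=0
Move 7: B@(1,3) -> caps B=0 W=0
Move 8: W@(2,2) -> caps B=0 W=0
Move 9: B@(2,0) -> caps B=0 W=0
Move 10: W@(3,2) -> caps B=0 W=0
Move 11: B@(1,1) -> caps B=0 W=0
Move 12: W@(3,0) -> caps B=0 W=1

Answer: B.W.
.B.B
BWWB
W.WW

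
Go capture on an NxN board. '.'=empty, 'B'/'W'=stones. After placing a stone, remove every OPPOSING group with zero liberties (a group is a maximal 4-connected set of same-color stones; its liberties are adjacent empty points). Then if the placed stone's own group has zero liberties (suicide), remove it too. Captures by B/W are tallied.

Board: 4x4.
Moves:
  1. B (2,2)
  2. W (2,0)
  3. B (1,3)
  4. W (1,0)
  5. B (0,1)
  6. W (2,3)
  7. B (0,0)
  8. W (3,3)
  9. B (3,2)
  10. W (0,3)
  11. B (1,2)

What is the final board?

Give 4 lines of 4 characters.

Answer: BB.W
W.BB
W.B.
..B.

Derivation:
Move 1: B@(2,2) -> caps B=0 W=0
Move 2: W@(2,0) -> caps B=0 W=0
Move 3: B@(1,3) -> caps B=0 W=0
Move 4: W@(1,0) -> caps B=0 W=0
Move 5: B@(0,1) -> caps B=0 W=0
Move 6: W@(2,3) -> caps B=0 W=0
Move 7: B@(0,0) -> caps B=0 W=0
Move 8: W@(3,3) -> caps B=0 W=0
Move 9: B@(3,2) -> caps B=2 W=0
Move 10: W@(0,3) -> caps B=2 W=0
Move 11: B@(1,2) -> caps B=2 W=0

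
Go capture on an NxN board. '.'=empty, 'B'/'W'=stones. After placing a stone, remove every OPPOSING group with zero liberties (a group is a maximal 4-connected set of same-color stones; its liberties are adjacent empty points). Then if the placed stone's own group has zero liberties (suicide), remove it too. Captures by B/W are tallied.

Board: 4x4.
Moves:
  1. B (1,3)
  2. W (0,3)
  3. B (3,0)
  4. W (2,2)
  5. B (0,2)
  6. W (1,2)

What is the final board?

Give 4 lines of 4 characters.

Move 1: B@(1,3) -> caps B=0 W=0
Move 2: W@(0,3) -> caps B=0 W=0
Move 3: B@(3,0) -> caps B=0 W=0
Move 4: W@(2,2) -> caps B=0 W=0
Move 5: B@(0,2) -> caps B=1 W=0
Move 6: W@(1,2) -> caps B=1 W=0

Answer: ..B.
..WB
..W.
B...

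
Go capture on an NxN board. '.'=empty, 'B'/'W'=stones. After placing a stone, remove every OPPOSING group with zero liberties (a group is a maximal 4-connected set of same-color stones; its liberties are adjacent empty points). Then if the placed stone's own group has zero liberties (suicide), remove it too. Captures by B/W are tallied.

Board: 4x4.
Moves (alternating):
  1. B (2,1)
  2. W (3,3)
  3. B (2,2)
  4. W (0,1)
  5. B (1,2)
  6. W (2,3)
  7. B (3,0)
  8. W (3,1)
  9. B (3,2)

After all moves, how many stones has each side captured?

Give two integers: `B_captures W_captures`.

Move 1: B@(2,1) -> caps B=0 W=0
Move 2: W@(3,3) -> caps B=0 W=0
Move 3: B@(2,2) -> caps B=0 W=0
Move 4: W@(0,1) -> caps B=0 W=0
Move 5: B@(1,2) -> caps B=0 W=0
Move 6: W@(2,3) -> caps B=0 W=0
Move 7: B@(3,0) -> caps B=0 W=0
Move 8: W@(3,1) -> caps B=0 W=0
Move 9: B@(3,2) -> caps B=1 W=0

Answer: 1 0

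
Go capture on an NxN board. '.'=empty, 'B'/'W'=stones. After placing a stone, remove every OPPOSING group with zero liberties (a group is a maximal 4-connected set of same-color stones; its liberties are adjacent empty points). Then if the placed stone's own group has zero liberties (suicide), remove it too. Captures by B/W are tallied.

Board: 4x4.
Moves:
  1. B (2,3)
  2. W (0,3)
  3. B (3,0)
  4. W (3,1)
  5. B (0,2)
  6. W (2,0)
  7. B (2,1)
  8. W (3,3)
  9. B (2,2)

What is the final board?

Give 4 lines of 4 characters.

Move 1: B@(2,3) -> caps B=0 W=0
Move 2: W@(0,3) -> caps B=0 W=0
Move 3: B@(3,0) -> caps B=0 W=0
Move 4: W@(3,1) -> caps B=0 W=0
Move 5: B@(0,2) -> caps B=0 W=0
Move 6: W@(2,0) -> caps B=0 W=1
Move 7: B@(2,1) -> caps B=0 W=1
Move 8: W@(3,3) -> caps B=0 W=1
Move 9: B@(2,2) -> caps B=0 W=1

Answer: ..BW
....
WBBB
.W.W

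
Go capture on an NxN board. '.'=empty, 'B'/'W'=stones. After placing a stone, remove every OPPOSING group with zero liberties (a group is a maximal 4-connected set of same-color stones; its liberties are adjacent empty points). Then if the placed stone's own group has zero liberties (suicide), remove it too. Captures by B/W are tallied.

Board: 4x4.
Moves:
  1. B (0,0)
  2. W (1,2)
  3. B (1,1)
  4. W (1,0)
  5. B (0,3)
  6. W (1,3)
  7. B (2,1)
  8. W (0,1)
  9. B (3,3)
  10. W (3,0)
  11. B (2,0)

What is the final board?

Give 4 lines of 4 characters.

Answer: .W.B
WBWW
BB..
W..B

Derivation:
Move 1: B@(0,0) -> caps B=0 W=0
Move 2: W@(1,2) -> caps B=0 W=0
Move 3: B@(1,1) -> caps B=0 W=0
Move 4: W@(1,0) -> caps B=0 W=0
Move 5: B@(0,3) -> caps B=0 W=0
Move 6: W@(1,3) -> caps B=0 W=0
Move 7: B@(2,1) -> caps B=0 W=0
Move 8: W@(0,1) -> caps B=0 W=1
Move 9: B@(3,3) -> caps B=0 W=1
Move 10: W@(3,0) -> caps B=0 W=1
Move 11: B@(2,0) -> caps B=0 W=1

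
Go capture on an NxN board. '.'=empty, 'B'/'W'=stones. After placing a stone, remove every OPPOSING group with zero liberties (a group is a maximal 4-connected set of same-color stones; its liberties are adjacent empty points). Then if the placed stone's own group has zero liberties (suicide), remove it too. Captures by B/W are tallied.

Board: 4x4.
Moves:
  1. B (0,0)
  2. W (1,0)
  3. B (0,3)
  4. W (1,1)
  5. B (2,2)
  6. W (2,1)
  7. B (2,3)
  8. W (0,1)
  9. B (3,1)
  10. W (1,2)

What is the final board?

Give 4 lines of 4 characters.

Move 1: B@(0,0) -> caps B=0 W=0
Move 2: W@(1,0) -> caps B=0 W=0
Move 3: B@(0,3) -> caps B=0 W=0
Move 4: W@(1,1) -> caps B=0 W=0
Move 5: B@(2,2) -> caps B=0 W=0
Move 6: W@(2,1) -> caps B=0 W=0
Move 7: B@(2,3) -> caps B=0 W=0
Move 8: W@(0,1) -> caps B=0 W=1
Move 9: B@(3,1) -> caps B=0 W=1
Move 10: W@(1,2) -> caps B=0 W=1

Answer: .W.B
WWW.
.WBB
.B..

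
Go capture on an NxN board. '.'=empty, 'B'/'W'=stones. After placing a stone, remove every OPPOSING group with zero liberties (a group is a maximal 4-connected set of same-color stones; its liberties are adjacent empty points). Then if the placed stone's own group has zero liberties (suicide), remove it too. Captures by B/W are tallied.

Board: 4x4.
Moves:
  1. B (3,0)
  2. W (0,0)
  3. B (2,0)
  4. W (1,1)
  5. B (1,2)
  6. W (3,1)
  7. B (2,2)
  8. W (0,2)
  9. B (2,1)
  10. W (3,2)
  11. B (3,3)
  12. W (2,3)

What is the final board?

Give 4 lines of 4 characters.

Answer: W.W.
.WB.
BBBW
B..B

Derivation:
Move 1: B@(3,0) -> caps B=0 W=0
Move 2: W@(0,0) -> caps B=0 W=0
Move 3: B@(2,0) -> caps B=0 W=0
Move 4: W@(1,1) -> caps B=0 W=0
Move 5: B@(1,2) -> caps B=0 W=0
Move 6: W@(3,1) -> caps B=0 W=0
Move 7: B@(2,2) -> caps B=0 W=0
Move 8: W@(0,2) -> caps B=0 W=0
Move 9: B@(2,1) -> caps B=0 W=0
Move 10: W@(3,2) -> caps B=0 W=0
Move 11: B@(3,3) -> caps B=2 W=0
Move 12: W@(2,3) -> caps B=2 W=0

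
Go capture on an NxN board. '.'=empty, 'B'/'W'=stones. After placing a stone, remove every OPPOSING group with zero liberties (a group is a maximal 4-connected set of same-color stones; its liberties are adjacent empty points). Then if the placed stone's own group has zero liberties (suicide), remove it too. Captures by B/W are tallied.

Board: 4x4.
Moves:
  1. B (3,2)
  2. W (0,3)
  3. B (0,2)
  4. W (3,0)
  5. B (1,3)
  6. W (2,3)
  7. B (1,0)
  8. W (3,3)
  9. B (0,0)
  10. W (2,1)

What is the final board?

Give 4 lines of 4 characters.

Move 1: B@(3,2) -> caps B=0 W=0
Move 2: W@(0,3) -> caps B=0 W=0
Move 3: B@(0,2) -> caps B=0 W=0
Move 4: W@(3,0) -> caps B=0 W=0
Move 5: B@(1,3) -> caps B=1 W=0
Move 6: W@(2,3) -> caps B=1 W=0
Move 7: B@(1,0) -> caps B=1 W=0
Move 8: W@(3,3) -> caps B=1 W=0
Move 9: B@(0,0) -> caps B=1 W=0
Move 10: W@(2,1) -> caps B=1 W=0

Answer: B.B.
B..B
.W.W
W.BW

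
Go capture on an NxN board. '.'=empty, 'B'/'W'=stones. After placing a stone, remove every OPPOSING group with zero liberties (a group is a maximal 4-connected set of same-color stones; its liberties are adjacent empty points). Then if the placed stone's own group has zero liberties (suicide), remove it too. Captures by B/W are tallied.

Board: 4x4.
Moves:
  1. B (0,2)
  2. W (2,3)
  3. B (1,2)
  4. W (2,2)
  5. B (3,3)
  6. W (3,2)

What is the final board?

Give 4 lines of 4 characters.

Move 1: B@(0,2) -> caps B=0 W=0
Move 2: W@(2,3) -> caps B=0 W=0
Move 3: B@(1,2) -> caps B=0 W=0
Move 4: W@(2,2) -> caps B=0 W=0
Move 5: B@(3,3) -> caps B=0 W=0
Move 6: W@(3,2) -> caps B=0 W=1

Answer: ..B.
..B.
..WW
..W.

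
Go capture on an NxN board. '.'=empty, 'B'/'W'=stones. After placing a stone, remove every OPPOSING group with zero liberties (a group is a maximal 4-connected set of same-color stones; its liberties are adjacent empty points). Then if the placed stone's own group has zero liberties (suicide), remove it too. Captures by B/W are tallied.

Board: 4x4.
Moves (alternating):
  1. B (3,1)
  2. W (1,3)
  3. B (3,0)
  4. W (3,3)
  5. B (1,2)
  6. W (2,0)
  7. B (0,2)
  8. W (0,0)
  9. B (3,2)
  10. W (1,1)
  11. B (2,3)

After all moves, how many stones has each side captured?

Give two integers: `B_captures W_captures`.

Answer: 1 0

Derivation:
Move 1: B@(3,1) -> caps B=0 W=0
Move 2: W@(1,3) -> caps B=0 W=0
Move 3: B@(3,0) -> caps B=0 W=0
Move 4: W@(3,3) -> caps B=0 W=0
Move 5: B@(1,2) -> caps B=0 W=0
Move 6: W@(2,0) -> caps B=0 W=0
Move 7: B@(0,2) -> caps B=0 W=0
Move 8: W@(0,0) -> caps B=0 W=0
Move 9: B@(3,2) -> caps B=0 W=0
Move 10: W@(1,1) -> caps B=0 W=0
Move 11: B@(2,3) -> caps B=1 W=0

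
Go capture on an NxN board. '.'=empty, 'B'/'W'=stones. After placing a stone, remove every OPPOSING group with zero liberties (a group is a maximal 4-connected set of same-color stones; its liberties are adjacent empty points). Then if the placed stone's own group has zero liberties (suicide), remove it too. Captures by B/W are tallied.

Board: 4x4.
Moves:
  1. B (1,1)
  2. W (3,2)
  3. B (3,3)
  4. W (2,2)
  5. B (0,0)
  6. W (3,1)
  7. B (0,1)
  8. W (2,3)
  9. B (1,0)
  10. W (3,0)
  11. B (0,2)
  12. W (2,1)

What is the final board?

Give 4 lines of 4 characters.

Answer: BBB.
BB..
.WWW
WWW.

Derivation:
Move 1: B@(1,1) -> caps B=0 W=0
Move 2: W@(3,2) -> caps B=0 W=0
Move 3: B@(3,3) -> caps B=0 W=0
Move 4: W@(2,2) -> caps B=0 W=0
Move 5: B@(0,0) -> caps B=0 W=0
Move 6: W@(3,1) -> caps B=0 W=0
Move 7: B@(0,1) -> caps B=0 W=0
Move 8: W@(2,3) -> caps B=0 W=1
Move 9: B@(1,0) -> caps B=0 W=1
Move 10: W@(3,0) -> caps B=0 W=1
Move 11: B@(0,2) -> caps B=0 W=1
Move 12: W@(2,1) -> caps B=0 W=1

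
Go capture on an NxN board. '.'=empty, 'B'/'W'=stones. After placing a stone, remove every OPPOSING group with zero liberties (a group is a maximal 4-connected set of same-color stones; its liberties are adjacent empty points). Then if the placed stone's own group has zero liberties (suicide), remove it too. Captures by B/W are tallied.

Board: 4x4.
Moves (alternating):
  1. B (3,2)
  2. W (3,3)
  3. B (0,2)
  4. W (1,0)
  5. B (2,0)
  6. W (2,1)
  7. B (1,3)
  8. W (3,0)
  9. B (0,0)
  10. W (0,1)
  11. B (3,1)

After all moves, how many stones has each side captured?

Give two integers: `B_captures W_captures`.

Answer: 0 2

Derivation:
Move 1: B@(3,2) -> caps B=0 W=0
Move 2: W@(3,3) -> caps B=0 W=0
Move 3: B@(0,2) -> caps B=0 W=0
Move 4: W@(1,0) -> caps B=0 W=0
Move 5: B@(2,0) -> caps B=0 W=0
Move 6: W@(2,1) -> caps B=0 W=0
Move 7: B@(1,3) -> caps B=0 W=0
Move 8: W@(3,0) -> caps B=0 W=1
Move 9: B@(0,0) -> caps B=0 W=1
Move 10: W@(0,1) -> caps B=0 W=2
Move 11: B@(3,1) -> caps B=0 W=2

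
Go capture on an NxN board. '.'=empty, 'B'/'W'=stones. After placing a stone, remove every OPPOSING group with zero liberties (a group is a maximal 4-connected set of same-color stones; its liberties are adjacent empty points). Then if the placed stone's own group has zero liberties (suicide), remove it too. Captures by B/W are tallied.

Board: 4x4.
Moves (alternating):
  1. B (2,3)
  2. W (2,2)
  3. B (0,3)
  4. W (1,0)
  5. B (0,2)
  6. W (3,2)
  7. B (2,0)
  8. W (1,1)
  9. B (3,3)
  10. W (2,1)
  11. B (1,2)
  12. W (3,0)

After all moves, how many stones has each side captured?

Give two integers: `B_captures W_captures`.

Move 1: B@(2,3) -> caps B=0 W=0
Move 2: W@(2,2) -> caps B=0 W=0
Move 3: B@(0,3) -> caps B=0 W=0
Move 4: W@(1,0) -> caps B=0 W=0
Move 5: B@(0,2) -> caps B=0 W=0
Move 6: W@(3,2) -> caps B=0 W=0
Move 7: B@(2,0) -> caps B=0 W=0
Move 8: W@(1,1) -> caps B=0 W=0
Move 9: B@(3,3) -> caps B=0 W=0
Move 10: W@(2,1) -> caps B=0 W=0
Move 11: B@(1,2) -> caps B=0 W=0
Move 12: W@(3,0) -> caps B=0 W=1

Answer: 0 1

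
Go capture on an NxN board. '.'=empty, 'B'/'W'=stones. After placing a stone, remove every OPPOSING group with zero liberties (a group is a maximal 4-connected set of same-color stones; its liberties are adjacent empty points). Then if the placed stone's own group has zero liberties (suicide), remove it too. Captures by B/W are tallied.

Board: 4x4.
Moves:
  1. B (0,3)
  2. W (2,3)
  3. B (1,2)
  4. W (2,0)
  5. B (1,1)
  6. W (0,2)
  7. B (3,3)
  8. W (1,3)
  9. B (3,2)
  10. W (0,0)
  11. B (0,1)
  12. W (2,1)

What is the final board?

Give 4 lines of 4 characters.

Move 1: B@(0,3) -> caps B=0 W=0
Move 2: W@(2,3) -> caps B=0 W=0
Move 3: B@(1,2) -> caps B=0 W=0
Move 4: W@(2,0) -> caps B=0 W=0
Move 5: B@(1,1) -> caps B=0 W=0
Move 6: W@(0,2) -> caps B=0 W=0
Move 7: B@(3,3) -> caps B=0 W=0
Move 8: W@(1,3) -> caps B=0 W=1
Move 9: B@(3,2) -> caps B=0 W=1
Move 10: W@(0,0) -> caps B=0 W=1
Move 11: B@(0,1) -> caps B=0 W=1
Move 12: W@(2,1) -> caps B=0 W=1

Answer: WBW.
.BBW
WW.W
..BB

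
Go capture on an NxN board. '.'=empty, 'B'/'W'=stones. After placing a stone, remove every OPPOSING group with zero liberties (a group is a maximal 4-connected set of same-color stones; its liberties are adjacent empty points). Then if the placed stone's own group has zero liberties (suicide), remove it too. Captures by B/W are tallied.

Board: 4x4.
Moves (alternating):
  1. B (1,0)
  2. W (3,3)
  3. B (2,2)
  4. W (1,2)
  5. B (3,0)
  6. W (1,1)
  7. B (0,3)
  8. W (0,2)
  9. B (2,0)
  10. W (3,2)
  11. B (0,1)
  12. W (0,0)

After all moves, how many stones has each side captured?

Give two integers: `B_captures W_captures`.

Answer: 0 1

Derivation:
Move 1: B@(1,0) -> caps B=0 W=0
Move 2: W@(3,3) -> caps B=0 W=0
Move 3: B@(2,2) -> caps B=0 W=0
Move 4: W@(1,2) -> caps B=0 W=0
Move 5: B@(3,0) -> caps B=0 W=0
Move 6: W@(1,1) -> caps B=0 W=0
Move 7: B@(0,3) -> caps B=0 W=0
Move 8: W@(0,2) -> caps B=0 W=0
Move 9: B@(2,0) -> caps B=0 W=0
Move 10: W@(3,2) -> caps B=0 W=0
Move 11: B@(0,1) -> caps B=0 W=0
Move 12: W@(0,0) -> caps B=0 W=1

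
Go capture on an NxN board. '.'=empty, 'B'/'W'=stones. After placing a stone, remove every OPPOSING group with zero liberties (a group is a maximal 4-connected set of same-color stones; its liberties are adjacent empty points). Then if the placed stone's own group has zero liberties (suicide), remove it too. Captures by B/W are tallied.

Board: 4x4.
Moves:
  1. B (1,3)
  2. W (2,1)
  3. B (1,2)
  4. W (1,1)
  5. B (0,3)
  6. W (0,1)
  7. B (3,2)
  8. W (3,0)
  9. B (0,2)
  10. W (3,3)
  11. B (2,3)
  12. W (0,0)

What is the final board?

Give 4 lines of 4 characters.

Answer: WWBB
.WBB
.W.B
W.B.

Derivation:
Move 1: B@(1,3) -> caps B=0 W=0
Move 2: W@(2,1) -> caps B=0 W=0
Move 3: B@(1,2) -> caps B=0 W=0
Move 4: W@(1,1) -> caps B=0 W=0
Move 5: B@(0,3) -> caps B=0 W=0
Move 6: W@(0,1) -> caps B=0 W=0
Move 7: B@(3,2) -> caps B=0 W=0
Move 8: W@(3,0) -> caps B=0 W=0
Move 9: B@(0,2) -> caps B=0 W=0
Move 10: W@(3,3) -> caps B=0 W=0
Move 11: B@(2,3) -> caps B=1 W=0
Move 12: W@(0,0) -> caps B=1 W=0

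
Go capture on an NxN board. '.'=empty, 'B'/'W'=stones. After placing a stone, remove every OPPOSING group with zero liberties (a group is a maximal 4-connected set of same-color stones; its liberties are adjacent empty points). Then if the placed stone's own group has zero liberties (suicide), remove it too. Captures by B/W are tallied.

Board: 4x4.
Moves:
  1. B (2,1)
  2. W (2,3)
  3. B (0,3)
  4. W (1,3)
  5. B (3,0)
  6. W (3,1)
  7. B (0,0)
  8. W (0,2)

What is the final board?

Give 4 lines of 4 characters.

Move 1: B@(2,1) -> caps B=0 W=0
Move 2: W@(2,3) -> caps B=0 W=0
Move 3: B@(0,3) -> caps B=0 W=0
Move 4: W@(1,3) -> caps B=0 W=0
Move 5: B@(3,0) -> caps B=0 W=0
Move 6: W@(3,1) -> caps B=0 W=0
Move 7: B@(0,0) -> caps B=0 W=0
Move 8: W@(0,2) -> caps B=0 W=1

Answer: B.W.
...W
.B.W
BW..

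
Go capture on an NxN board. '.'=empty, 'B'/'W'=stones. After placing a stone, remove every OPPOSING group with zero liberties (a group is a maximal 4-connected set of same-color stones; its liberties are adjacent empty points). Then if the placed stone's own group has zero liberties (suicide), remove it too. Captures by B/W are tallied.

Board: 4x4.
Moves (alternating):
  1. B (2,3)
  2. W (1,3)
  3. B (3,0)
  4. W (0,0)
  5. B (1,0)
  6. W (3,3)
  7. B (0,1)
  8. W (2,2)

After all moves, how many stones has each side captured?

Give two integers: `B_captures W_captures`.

Answer: 1 1

Derivation:
Move 1: B@(2,3) -> caps B=0 W=0
Move 2: W@(1,3) -> caps B=0 W=0
Move 3: B@(3,0) -> caps B=0 W=0
Move 4: W@(0,0) -> caps B=0 W=0
Move 5: B@(1,0) -> caps B=0 W=0
Move 6: W@(3,3) -> caps B=0 W=0
Move 7: B@(0,1) -> caps B=1 W=0
Move 8: W@(2,2) -> caps B=1 W=1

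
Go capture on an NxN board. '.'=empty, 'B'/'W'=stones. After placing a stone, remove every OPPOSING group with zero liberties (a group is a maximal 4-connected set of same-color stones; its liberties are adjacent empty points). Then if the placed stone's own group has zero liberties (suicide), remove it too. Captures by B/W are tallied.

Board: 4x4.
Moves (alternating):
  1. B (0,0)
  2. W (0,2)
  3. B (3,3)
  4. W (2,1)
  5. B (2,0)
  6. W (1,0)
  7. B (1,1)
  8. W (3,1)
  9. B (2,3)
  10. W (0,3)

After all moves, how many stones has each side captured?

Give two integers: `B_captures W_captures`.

Move 1: B@(0,0) -> caps B=0 W=0
Move 2: W@(0,2) -> caps B=0 W=0
Move 3: B@(3,3) -> caps B=0 W=0
Move 4: W@(2,1) -> caps B=0 W=0
Move 5: B@(2,0) -> caps B=0 W=0
Move 6: W@(1,0) -> caps B=0 W=0
Move 7: B@(1,1) -> caps B=1 W=0
Move 8: W@(3,1) -> caps B=1 W=0
Move 9: B@(2,3) -> caps B=1 W=0
Move 10: W@(0,3) -> caps B=1 W=0

Answer: 1 0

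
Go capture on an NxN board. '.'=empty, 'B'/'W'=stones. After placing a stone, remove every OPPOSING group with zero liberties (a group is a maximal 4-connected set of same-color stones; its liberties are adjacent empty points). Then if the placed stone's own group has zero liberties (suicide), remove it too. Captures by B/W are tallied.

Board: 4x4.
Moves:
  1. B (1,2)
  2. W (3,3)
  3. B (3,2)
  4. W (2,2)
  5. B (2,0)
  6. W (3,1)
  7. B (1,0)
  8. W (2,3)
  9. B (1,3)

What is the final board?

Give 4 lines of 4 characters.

Move 1: B@(1,2) -> caps B=0 W=0
Move 2: W@(3,3) -> caps B=0 W=0
Move 3: B@(3,2) -> caps B=0 W=0
Move 4: W@(2,2) -> caps B=0 W=0
Move 5: B@(2,0) -> caps B=0 W=0
Move 6: W@(3,1) -> caps B=0 W=1
Move 7: B@(1,0) -> caps B=0 W=1
Move 8: W@(2,3) -> caps B=0 W=1
Move 9: B@(1,3) -> caps B=0 W=1

Answer: ....
B.BB
B.WW
.W.W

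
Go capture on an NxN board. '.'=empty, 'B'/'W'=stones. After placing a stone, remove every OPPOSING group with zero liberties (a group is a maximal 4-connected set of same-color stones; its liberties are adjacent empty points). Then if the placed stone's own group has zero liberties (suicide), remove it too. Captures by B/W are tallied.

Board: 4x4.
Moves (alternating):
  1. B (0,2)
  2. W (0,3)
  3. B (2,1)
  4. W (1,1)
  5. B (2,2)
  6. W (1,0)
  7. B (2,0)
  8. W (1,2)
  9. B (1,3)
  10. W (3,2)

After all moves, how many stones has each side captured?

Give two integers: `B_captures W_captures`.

Answer: 1 0

Derivation:
Move 1: B@(0,2) -> caps B=0 W=0
Move 2: W@(0,3) -> caps B=0 W=0
Move 3: B@(2,1) -> caps B=0 W=0
Move 4: W@(1,1) -> caps B=0 W=0
Move 5: B@(2,2) -> caps B=0 W=0
Move 6: W@(1,0) -> caps B=0 W=0
Move 7: B@(2,0) -> caps B=0 W=0
Move 8: W@(1,2) -> caps B=0 W=0
Move 9: B@(1,3) -> caps B=1 W=0
Move 10: W@(3,2) -> caps B=1 W=0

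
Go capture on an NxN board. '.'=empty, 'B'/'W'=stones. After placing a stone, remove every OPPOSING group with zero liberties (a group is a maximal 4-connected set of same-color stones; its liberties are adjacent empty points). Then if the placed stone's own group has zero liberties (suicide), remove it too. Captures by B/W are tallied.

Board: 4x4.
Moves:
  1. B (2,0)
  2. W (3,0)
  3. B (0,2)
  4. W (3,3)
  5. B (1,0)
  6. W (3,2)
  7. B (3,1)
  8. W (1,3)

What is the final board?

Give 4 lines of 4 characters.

Move 1: B@(2,0) -> caps B=0 W=0
Move 2: W@(3,0) -> caps B=0 W=0
Move 3: B@(0,2) -> caps B=0 W=0
Move 4: W@(3,3) -> caps B=0 W=0
Move 5: B@(1,0) -> caps B=0 W=0
Move 6: W@(3,2) -> caps B=0 W=0
Move 7: B@(3,1) -> caps B=1 W=0
Move 8: W@(1,3) -> caps B=1 W=0

Answer: ..B.
B..W
B...
.BWW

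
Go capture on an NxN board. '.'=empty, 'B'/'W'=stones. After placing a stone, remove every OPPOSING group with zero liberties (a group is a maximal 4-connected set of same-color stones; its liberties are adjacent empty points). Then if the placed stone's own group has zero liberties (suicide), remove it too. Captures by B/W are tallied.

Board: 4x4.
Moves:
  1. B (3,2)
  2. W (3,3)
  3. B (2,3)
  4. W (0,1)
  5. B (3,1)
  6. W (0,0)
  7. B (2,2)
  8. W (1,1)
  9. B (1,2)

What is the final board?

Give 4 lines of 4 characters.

Move 1: B@(3,2) -> caps B=0 W=0
Move 2: W@(3,3) -> caps B=0 W=0
Move 3: B@(2,3) -> caps B=1 W=0
Move 4: W@(0,1) -> caps B=1 W=0
Move 5: B@(3,1) -> caps B=1 W=0
Move 6: W@(0,0) -> caps B=1 W=0
Move 7: B@(2,2) -> caps B=1 W=0
Move 8: W@(1,1) -> caps B=1 W=0
Move 9: B@(1,2) -> caps B=1 W=0

Answer: WW..
.WB.
..BB
.BB.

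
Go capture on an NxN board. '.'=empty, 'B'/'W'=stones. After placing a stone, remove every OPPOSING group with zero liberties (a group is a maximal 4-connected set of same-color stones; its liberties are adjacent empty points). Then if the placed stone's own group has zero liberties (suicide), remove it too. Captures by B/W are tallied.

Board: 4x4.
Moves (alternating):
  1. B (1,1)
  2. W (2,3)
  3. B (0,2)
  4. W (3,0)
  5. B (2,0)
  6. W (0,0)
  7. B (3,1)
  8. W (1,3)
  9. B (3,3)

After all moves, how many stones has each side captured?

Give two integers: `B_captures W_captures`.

Answer: 1 0

Derivation:
Move 1: B@(1,1) -> caps B=0 W=0
Move 2: W@(2,3) -> caps B=0 W=0
Move 3: B@(0,2) -> caps B=0 W=0
Move 4: W@(3,0) -> caps B=0 W=0
Move 5: B@(2,0) -> caps B=0 W=0
Move 6: W@(0,0) -> caps B=0 W=0
Move 7: B@(3,1) -> caps B=1 W=0
Move 8: W@(1,3) -> caps B=1 W=0
Move 9: B@(3,3) -> caps B=1 W=0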